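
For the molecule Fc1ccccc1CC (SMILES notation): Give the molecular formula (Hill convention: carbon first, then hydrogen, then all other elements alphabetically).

C8H9F

Walk through each heavy atom and fill implicit hydrogens from standard valence (C 4, N 3, O 2, S 2, halogen 1); for lowercase aromatic atoms, an aromatic c carries 1 H when it has two neighbours and 0 H with three, and aromatic n carries 0 H:
  atom 1: F (halogen, monovalent) → 0 H
  atom 2: aromatic c, 3 neighbours → 0 H
  atom 3: aromatic c, 2 neighbours → 1 H
  atom 4: aromatic c, 2 neighbours → 1 H
  atom 5: aromatic c, 2 neighbours → 1 H
  atom 6: aromatic c, 2 neighbours → 1 H
  atom 7: aromatic c, 3 neighbours → 0 H
  atom 8: C, bond orders sum to 2 (valence 4) → 2 H
  atom 9: C, bond orders sum to 1 (valence 4) → 3 H
Totals → C:8, H:9, F:1.
In Hill order: C8H9F.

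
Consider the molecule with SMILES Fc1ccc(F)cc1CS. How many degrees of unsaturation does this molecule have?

Molecular formula: C7H6F2S.
DoU = (2C + 2 + N − H − X) / 2, where X is the halogen count and O/S are ignored.
    = (2·7 + 2 + 0 − 6 − 2) / 2 = 8 / 2 = 4.

4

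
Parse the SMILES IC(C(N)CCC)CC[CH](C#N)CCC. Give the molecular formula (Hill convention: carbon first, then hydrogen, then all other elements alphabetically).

Walk through each heavy atom and fill implicit hydrogens from standard valence (C 4, N 3, O 2, S 2, halogen 1):
  atom 1: I (halogen, monovalent) → 0 H
  atom 2: C, bond orders sum to 3 (valence 4) → 1 H
  atom 3: C, bond orders sum to 3 (valence 4) → 1 H
  atom 4: N, bond orders sum to 1 (valence 3) → 2 H
  atom 5: C, bond orders sum to 2 (valence 4) → 2 H
  atom 6: C, bond orders sum to 2 (valence 4) → 2 H
  atom 7: C, bond orders sum to 1 (valence 4) → 3 H
  atom 8: C, bond orders sum to 2 (valence 4) → 2 H
  atom 9: C, bond orders sum to 2 (valence 4) → 2 H
  atom 10: C with explicit H count 1
  atom 11: C, bond orders sum to 4 (valence 4) → 0 H
  atom 12: N, bond orders sum to 3 (valence 3) → 0 H
  atom 13: C, bond orders sum to 2 (valence 4) → 2 H
  atom 14: C, bond orders sum to 2 (valence 4) → 2 H
  atom 15: C, bond orders sum to 1 (valence 4) → 3 H
Totals → C:12, H:23, I:1, N:2.

C12H23IN2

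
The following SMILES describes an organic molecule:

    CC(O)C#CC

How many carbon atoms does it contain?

5

Count every carbon token in the SMILES (each C, including those in ring-closure positions and inside branches).
Carbon count: 5.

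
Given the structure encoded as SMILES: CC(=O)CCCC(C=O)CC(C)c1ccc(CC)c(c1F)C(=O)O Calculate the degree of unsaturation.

7

Molecular formula: C19H25FO4.
DoU = (2C + 2 + N − H − X) / 2, where X is the halogen count and O/S are ignored.
    = (2·19 + 2 + 0 − 25 − 1) / 2 = 14 / 2 = 7.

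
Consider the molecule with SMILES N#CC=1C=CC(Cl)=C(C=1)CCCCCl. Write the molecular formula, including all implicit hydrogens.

Walk through each heavy atom and fill implicit hydrogens from standard valence (C 4, N 3, O 2, S 2, halogen 1):
  atom 1: N, bond orders sum to 3 (valence 3) → 0 H
  atom 2: C, bond orders sum to 4 (valence 4) → 0 H
  atom 3: C, bond orders sum to 4 (valence 4) → 0 H
  atom 4: C, bond orders sum to 3 (valence 4) → 1 H
  atom 5: C, bond orders sum to 3 (valence 4) → 1 H
  atom 6: C, bond orders sum to 4 (valence 4) → 0 H
  atom 7: Cl (halogen, monovalent) → 0 H
  atom 8: C, bond orders sum to 4 (valence 4) → 0 H
  atom 9: C, bond orders sum to 3 (valence 4) → 1 H
  atom 10: C, bond orders sum to 2 (valence 4) → 2 H
  atom 11: C, bond orders sum to 2 (valence 4) → 2 H
  atom 12: C, bond orders sum to 2 (valence 4) → 2 H
  atom 13: C, bond orders sum to 2 (valence 4) → 2 H
  atom 14: Cl (halogen, monovalent) → 0 H
Totals → C:11, H:11, Cl:2, N:1.
In Hill order: C11H11Cl2N.

C11H11Cl2N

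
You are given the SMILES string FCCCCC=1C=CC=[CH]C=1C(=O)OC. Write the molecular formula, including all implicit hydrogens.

Walk through each heavy atom and fill implicit hydrogens from standard valence (C 4, N 3, O 2, S 2, halogen 1):
  atom 1: F (halogen, monovalent) → 0 H
  atom 2: C, bond orders sum to 2 (valence 4) → 2 H
  atom 3: C, bond orders sum to 2 (valence 4) → 2 H
  atom 4: C, bond orders sum to 2 (valence 4) → 2 H
  atom 5: C, bond orders sum to 2 (valence 4) → 2 H
  atom 6: C, bond orders sum to 4 (valence 4) → 0 H
  atom 7: C, bond orders sum to 3 (valence 4) → 1 H
  atom 8: C, bond orders sum to 3 (valence 4) → 1 H
  atom 9: C, bond orders sum to 3 (valence 4) → 1 H
  atom 10: C with explicit H count 1
  atom 11: C, bond orders sum to 4 (valence 4) → 0 H
  atom 12: C, bond orders sum to 4 (valence 4) → 0 H
  atom 13: O, bond orders sum to 2 (valence 2) → 0 H
  atom 14: O, bond orders sum to 2 (valence 2) → 0 H
  atom 15: C, bond orders sum to 1 (valence 4) → 3 H
Totals → C:12, H:15, F:1, O:2.
In Hill order: C12H15FO2.

C12H15FO2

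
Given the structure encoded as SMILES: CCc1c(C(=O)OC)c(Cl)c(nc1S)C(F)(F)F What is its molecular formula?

C10H9ClF3NO2S

Walk through each heavy atom and fill implicit hydrogens from standard valence (C 4, N 3, O 2, S 2, halogen 1); for lowercase aromatic atoms, an aromatic c carries 1 H when it has two neighbours and 0 H with three, and aromatic n carries 0 H:
  atom 1: C, bond orders sum to 1 (valence 4) → 3 H
  atom 2: C, bond orders sum to 2 (valence 4) → 2 H
  atom 3: aromatic c, 3 neighbours → 0 H
  atom 4: aromatic c, 3 neighbours → 0 H
  atom 5: C, bond orders sum to 4 (valence 4) → 0 H
  atom 6: O, bond orders sum to 2 (valence 2) → 0 H
  atom 7: O, bond orders sum to 2 (valence 2) → 0 H
  atom 8: C, bond orders sum to 1 (valence 4) → 3 H
  atom 9: aromatic c, 3 neighbours → 0 H
  atom 10: Cl (halogen, monovalent) → 0 H
  atom 11: aromatic c, 3 neighbours → 0 H
  atom 12: aromatic n, 2 neighbours → 0 H
  atom 13: aromatic c, 3 neighbours → 0 H
  atom 14: S, bond orders sum to 1 (valence 2) → 1 H
  atom 15: C, bond orders sum to 4 (valence 4) → 0 H
  atom 16: F (halogen, monovalent) → 0 H
  atom 17: F (halogen, monovalent) → 0 H
  atom 18: F (halogen, monovalent) → 0 H
Totals → C:10, H:9, Cl:1, F:3, N:1, O:2, S:1.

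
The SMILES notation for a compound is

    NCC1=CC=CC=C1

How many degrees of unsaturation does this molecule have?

Molecular formula: C7H9N.
DoU = (2C + 2 + N − H − X) / 2, where X is the halogen count and O/S are ignored.
    = (2·7 + 2 + 1 − 9 − 0) / 2 = 8 / 2 = 4.

4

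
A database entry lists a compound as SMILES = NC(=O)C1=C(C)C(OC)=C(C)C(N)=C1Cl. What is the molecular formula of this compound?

Walk through each heavy atom and fill implicit hydrogens from standard valence (C 4, N 3, O 2, S 2, halogen 1):
  atom 1: N, bond orders sum to 1 (valence 3) → 2 H
  atom 2: C, bond orders sum to 4 (valence 4) → 0 H
  atom 3: O, bond orders sum to 2 (valence 2) → 0 H
  atom 4: C, bond orders sum to 4 (valence 4) → 0 H
  atom 5: C, bond orders sum to 4 (valence 4) → 0 H
  atom 6: C, bond orders sum to 1 (valence 4) → 3 H
  atom 7: C, bond orders sum to 4 (valence 4) → 0 H
  atom 8: O, bond orders sum to 2 (valence 2) → 0 H
  atom 9: C, bond orders sum to 1 (valence 4) → 3 H
  atom 10: C, bond orders sum to 4 (valence 4) → 0 H
  atom 11: C, bond orders sum to 1 (valence 4) → 3 H
  atom 12: C, bond orders sum to 4 (valence 4) → 0 H
  atom 13: N, bond orders sum to 1 (valence 3) → 2 H
  atom 14: C, bond orders sum to 4 (valence 4) → 0 H
  atom 15: Cl (halogen, monovalent) → 0 H
Totals → C:10, H:13, Cl:1, N:2, O:2.
In Hill order: C10H13ClN2O2.

C10H13ClN2O2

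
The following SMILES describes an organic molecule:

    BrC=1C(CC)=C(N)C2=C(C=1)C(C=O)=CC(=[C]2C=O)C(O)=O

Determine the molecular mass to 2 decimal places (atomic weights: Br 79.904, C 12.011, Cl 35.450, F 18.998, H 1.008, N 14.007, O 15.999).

350.17 g/mol

First, the molecular formula is C15H12BrNO4 (counting implicit H from valence).
  Br: 1 × 79.904 = 79.904
  C: 15 × 12.011 = 180.165
  H: 12 × 1.008 = 12.096
  N: 1 × 14.007 = 14.007
  O: 4 × 15.999 = 63.996
Sum: 1×79.904 + 15×12.011 + 12×1.008 + 1×14.007 + 4×15.999 = 350.168 → 350.17 g/mol.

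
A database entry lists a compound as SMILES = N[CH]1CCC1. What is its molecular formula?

C4H9N

Walk through each heavy atom and fill implicit hydrogens from standard valence (C 4, N 3, O 2, S 2, halogen 1):
  atom 1: N, bond orders sum to 1 (valence 3) → 2 H
  atom 2: C with explicit H count 1
  atom 3: C, bond orders sum to 2 (valence 4) → 2 H
  atom 4: C, bond orders sum to 2 (valence 4) → 2 H
  atom 5: C, bond orders sum to 2 (valence 4) → 2 H
Totals → C:4, H:9, N:1.
In Hill order: C4H9N.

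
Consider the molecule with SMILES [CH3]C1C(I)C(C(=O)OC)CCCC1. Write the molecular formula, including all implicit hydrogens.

C10H17IO2

Walk through each heavy atom and fill implicit hydrogens from standard valence (C 4, N 3, O 2, S 2, halogen 1):
  atom 1: C with explicit H count 3
  atom 2: C, bond orders sum to 3 (valence 4) → 1 H
  atom 3: C, bond orders sum to 3 (valence 4) → 1 H
  atom 4: I (halogen, monovalent) → 0 H
  atom 5: C, bond orders sum to 3 (valence 4) → 1 H
  atom 6: C, bond orders sum to 4 (valence 4) → 0 H
  atom 7: O, bond orders sum to 2 (valence 2) → 0 H
  atom 8: O, bond orders sum to 2 (valence 2) → 0 H
  atom 9: C, bond orders sum to 1 (valence 4) → 3 H
  atom 10: C, bond orders sum to 2 (valence 4) → 2 H
  atom 11: C, bond orders sum to 2 (valence 4) → 2 H
  atom 12: C, bond orders sum to 2 (valence 4) → 2 H
  atom 13: C, bond orders sum to 2 (valence 4) → 2 H
Totals → C:10, H:17, I:1, O:2.
In Hill order: C10H17IO2.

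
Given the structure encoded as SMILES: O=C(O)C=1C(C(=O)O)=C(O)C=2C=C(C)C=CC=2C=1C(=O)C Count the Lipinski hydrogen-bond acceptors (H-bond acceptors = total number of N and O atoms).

6

N atoms: 0; O atoms: 6.
Lipinski HBA = 0 + 6 = 6.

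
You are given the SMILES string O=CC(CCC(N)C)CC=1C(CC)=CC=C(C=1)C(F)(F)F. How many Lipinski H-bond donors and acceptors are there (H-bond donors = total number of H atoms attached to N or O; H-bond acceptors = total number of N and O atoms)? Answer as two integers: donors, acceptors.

Donors: find every N or O and count the H atoms it carries.
  atom 1 (O): bond orders sum to 2 → 0 H
  atom 7 (N): bond orders sum to 1 → 2 H
Lipinski HBD = 2.
Acceptors: N atoms = 1, O atoms = 1 → HBA = 2.

2, 2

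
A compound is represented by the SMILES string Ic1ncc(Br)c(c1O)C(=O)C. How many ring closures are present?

1

In SMILES, each pair of matching ring-closure digits denotes one ring-closing bond; the number of such bonds equals the number of independent rings.
Ring-closure bonds here: 1.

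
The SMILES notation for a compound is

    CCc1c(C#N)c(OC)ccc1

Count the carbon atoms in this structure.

Count every carbon token in the SMILES (each C, including those in ring-closure positions and inside branches).
Carbon count: 10.

10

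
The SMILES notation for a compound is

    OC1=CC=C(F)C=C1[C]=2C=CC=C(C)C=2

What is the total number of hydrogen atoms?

11

Walk through each heavy atom and fill implicit hydrogens from standard valence (C 4, N 3, O 2, S 2, halogen 1):
  atom 1: O, bond orders sum to 1 (valence 2) → 1 H
  atom 2: C, bond orders sum to 4 (valence 4) → 0 H
  atom 3: C, bond orders sum to 3 (valence 4) → 1 H
  atom 4: C, bond orders sum to 3 (valence 4) → 1 H
  atom 5: C, bond orders sum to 4 (valence 4) → 0 H
  atom 6: F (halogen, monovalent) → 0 H
  atom 7: C, bond orders sum to 3 (valence 4) → 1 H
  atom 8: C, bond orders sum to 4 (valence 4) → 0 H
  atom 9: C with explicit H count 0
  atom 10: C, bond orders sum to 3 (valence 4) → 1 H
  atom 11: C, bond orders sum to 3 (valence 4) → 1 H
  atom 12: C, bond orders sum to 3 (valence 4) → 1 H
  atom 13: C, bond orders sum to 4 (valence 4) → 0 H
  atom 14: C, bond orders sum to 1 (valence 4) → 3 H
  atom 15: C, bond orders sum to 3 (valence 4) → 1 H
Total hydrogens: 11.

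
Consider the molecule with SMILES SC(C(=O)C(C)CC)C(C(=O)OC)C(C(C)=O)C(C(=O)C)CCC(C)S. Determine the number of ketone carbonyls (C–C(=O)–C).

3

The ketone motif appears at heavy-atom positions 3, 15, 19 in the SMILES.
Other groups present: 1 ester, 2 thiol.
Ketone count: 3.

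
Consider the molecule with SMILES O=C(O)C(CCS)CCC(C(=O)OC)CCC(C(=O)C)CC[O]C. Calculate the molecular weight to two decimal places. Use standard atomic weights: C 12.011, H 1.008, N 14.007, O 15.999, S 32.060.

362.48 g/mol

First, the molecular formula is C17H30O6S (counting implicit H from valence).
  C: 17 × 12.011 = 204.187
  H: 30 × 1.008 = 30.240
  O: 6 × 15.999 = 95.994
  S: 1 × 32.060 = 32.060
Sum: 17×12.011 + 30×1.008 + 6×15.999 + 1×32.060 = 362.481 → 362.48 g/mol.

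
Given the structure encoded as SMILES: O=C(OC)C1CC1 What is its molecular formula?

Walk through each heavy atom and fill implicit hydrogens from standard valence (C 4, N 3, O 2, S 2, halogen 1):
  atom 1: O, bond orders sum to 2 (valence 2) → 0 H
  atom 2: C, bond orders sum to 4 (valence 4) → 0 H
  atom 3: O, bond orders sum to 2 (valence 2) → 0 H
  atom 4: C, bond orders sum to 1 (valence 4) → 3 H
  atom 5: C, bond orders sum to 3 (valence 4) → 1 H
  atom 6: C, bond orders sum to 2 (valence 4) → 2 H
  atom 7: C, bond orders sum to 2 (valence 4) → 2 H
Totals → C:5, H:8, O:2.

C5H8O2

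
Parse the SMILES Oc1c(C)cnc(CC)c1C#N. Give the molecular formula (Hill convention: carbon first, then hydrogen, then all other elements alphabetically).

Walk through each heavy atom and fill implicit hydrogens from standard valence (C 4, N 3, O 2, S 2, halogen 1); for lowercase aromatic atoms, an aromatic c carries 1 H when it has two neighbours and 0 H with three, and aromatic n carries 0 H:
  atom 1: O, bond orders sum to 1 (valence 2) → 1 H
  atom 2: aromatic c, 3 neighbours → 0 H
  atom 3: aromatic c, 3 neighbours → 0 H
  atom 4: C, bond orders sum to 1 (valence 4) → 3 H
  atom 5: aromatic c, 2 neighbours → 1 H
  atom 6: aromatic n, 2 neighbours → 0 H
  atom 7: aromatic c, 3 neighbours → 0 H
  atom 8: C, bond orders sum to 2 (valence 4) → 2 H
  atom 9: C, bond orders sum to 1 (valence 4) → 3 H
  atom 10: aromatic c, 3 neighbours → 0 H
  atom 11: C, bond orders sum to 4 (valence 4) → 0 H
  atom 12: N, bond orders sum to 3 (valence 3) → 0 H
Totals → C:9, H:10, N:2, O:1.
In Hill order: C9H10N2O.

C9H10N2O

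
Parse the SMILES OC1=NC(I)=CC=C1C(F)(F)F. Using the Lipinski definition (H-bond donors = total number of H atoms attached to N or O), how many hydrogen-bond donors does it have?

1

Donors: find every N or O and count the H atoms it carries.
  atom 1 (O): bond orders sum to 1 → 1 H
  atom 3 (N): bond orders sum to 3 → 0 H
Lipinski HBD = 1.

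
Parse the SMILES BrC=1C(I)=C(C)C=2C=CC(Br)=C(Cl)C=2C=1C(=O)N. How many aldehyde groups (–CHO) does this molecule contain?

0

Scan the SMILES for the aldehyde motif — none present.
Groups that are present: 1 amide.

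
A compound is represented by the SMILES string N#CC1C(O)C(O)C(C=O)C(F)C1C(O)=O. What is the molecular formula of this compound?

C9H10FNO5

Walk through each heavy atom and fill implicit hydrogens from standard valence (C 4, N 3, O 2, S 2, halogen 1):
  atom 1: N, bond orders sum to 3 (valence 3) → 0 H
  atom 2: C, bond orders sum to 4 (valence 4) → 0 H
  atom 3: C, bond orders sum to 3 (valence 4) → 1 H
  atom 4: C, bond orders sum to 3 (valence 4) → 1 H
  atom 5: O, bond orders sum to 1 (valence 2) → 1 H
  atom 6: C, bond orders sum to 3 (valence 4) → 1 H
  atom 7: O, bond orders sum to 1 (valence 2) → 1 H
  atom 8: C, bond orders sum to 3 (valence 4) → 1 H
  atom 9: C, bond orders sum to 3 (valence 4) → 1 H
  atom 10: O, bond orders sum to 2 (valence 2) → 0 H
  atom 11: C, bond orders sum to 3 (valence 4) → 1 H
  atom 12: F (halogen, monovalent) → 0 H
  atom 13: C, bond orders sum to 3 (valence 4) → 1 H
  atom 14: C, bond orders sum to 4 (valence 4) → 0 H
  atom 15: O, bond orders sum to 1 (valence 2) → 1 H
  atom 16: O, bond orders sum to 2 (valence 2) → 0 H
Totals → C:9, H:10, F:1, N:1, O:5.
In Hill order: C9H10FNO5.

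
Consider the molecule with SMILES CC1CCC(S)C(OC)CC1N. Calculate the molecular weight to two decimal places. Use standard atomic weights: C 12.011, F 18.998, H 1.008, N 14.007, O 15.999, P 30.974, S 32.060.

189.32 g/mol

First, the molecular formula is C9H19NOS (counting implicit H from valence).
  C: 9 × 12.011 = 108.099
  H: 19 × 1.008 = 19.152
  N: 1 × 14.007 = 14.007
  O: 1 × 15.999 = 15.999
  S: 1 × 32.060 = 32.060
Sum: 9×12.011 + 19×1.008 + 1×14.007 + 1×15.999 + 1×32.060 = 189.317 → 189.32 g/mol.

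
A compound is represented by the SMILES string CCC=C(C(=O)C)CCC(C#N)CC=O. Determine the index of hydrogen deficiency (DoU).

Molecular formula: C12H17NO2.
DoU = (2C + 2 + N − H − X) / 2, where X is the halogen count and O/S are ignored.
    = (2·12 + 2 + 1 − 17 − 0) / 2 = 10 / 2 = 5.

5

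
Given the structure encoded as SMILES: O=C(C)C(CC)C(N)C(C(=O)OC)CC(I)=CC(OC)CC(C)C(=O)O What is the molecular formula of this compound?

Walk through each heavy atom and fill implicit hydrogens from standard valence (C 4, N 3, O 2, S 2, halogen 1):
  atom 1: O, bond orders sum to 2 (valence 2) → 0 H
  atom 2: C, bond orders sum to 4 (valence 4) → 0 H
  atom 3: C, bond orders sum to 1 (valence 4) → 3 H
  atom 4: C, bond orders sum to 3 (valence 4) → 1 H
  atom 5: C, bond orders sum to 2 (valence 4) → 2 H
  atom 6: C, bond orders sum to 1 (valence 4) → 3 H
  atom 7: C, bond orders sum to 3 (valence 4) → 1 H
  atom 8: N, bond orders sum to 1 (valence 3) → 2 H
  atom 9: C, bond orders sum to 3 (valence 4) → 1 H
  atom 10: C, bond orders sum to 4 (valence 4) → 0 H
  atom 11: O, bond orders sum to 2 (valence 2) → 0 H
  atom 12: O, bond orders sum to 2 (valence 2) → 0 H
  atom 13: C, bond orders sum to 1 (valence 4) → 3 H
  atom 14: C, bond orders sum to 2 (valence 4) → 2 H
  atom 15: C, bond orders sum to 4 (valence 4) → 0 H
  atom 16: I (halogen, monovalent) → 0 H
  atom 17: C, bond orders sum to 3 (valence 4) → 1 H
  atom 18: C, bond orders sum to 3 (valence 4) → 1 H
  atom 19: O, bond orders sum to 2 (valence 2) → 0 H
  atom 20: C, bond orders sum to 1 (valence 4) → 3 H
  atom 21: C, bond orders sum to 2 (valence 4) → 2 H
  atom 22: C, bond orders sum to 3 (valence 4) → 1 H
  atom 23: C, bond orders sum to 1 (valence 4) → 3 H
  atom 24: C, bond orders sum to 4 (valence 4) → 0 H
  atom 25: O, bond orders sum to 2 (valence 2) → 0 H
  atom 26: O, bond orders sum to 1 (valence 2) → 1 H
Totals → C:18, H:30, I:1, N:1, O:6.

C18H30INO6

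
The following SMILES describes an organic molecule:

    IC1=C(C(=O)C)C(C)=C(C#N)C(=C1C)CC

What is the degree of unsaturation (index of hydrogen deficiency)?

7

Degree of unsaturation = (number of rings) + (number of π bonds).
Ring closures in the SMILES: 1.
π bonds: 4 double bonds (each 1 DoU), 1 triple bond (each 2 DoU) → 6 DoU from unsaturation.
Total DoU = 1 + 6 = 7.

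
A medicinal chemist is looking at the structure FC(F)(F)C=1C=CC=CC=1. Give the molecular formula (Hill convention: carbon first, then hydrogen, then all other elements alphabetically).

Walk through each heavy atom and fill implicit hydrogens from standard valence (C 4, N 3, O 2, S 2, halogen 1):
  atom 1: F (halogen, monovalent) → 0 H
  atom 2: C, bond orders sum to 4 (valence 4) → 0 H
  atom 3: F (halogen, monovalent) → 0 H
  atom 4: F (halogen, monovalent) → 0 H
  atom 5: C, bond orders sum to 4 (valence 4) → 0 H
  atom 6: C, bond orders sum to 3 (valence 4) → 1 H
  atom 7: C, bond orders sum to 3 (valence 4) → 1 H
  atom 8: C, bond orders sum to 3 (valence 4) → 1 H
  atom 9: C, bond orders sum to 3 (valence 4) → 1 H
  atom 10: C, bond orders sum to 3 (valence 4) → 1 H
Totals → C:7, H:5, F:3.
In Hill order: C7H5F3.

C7H5F3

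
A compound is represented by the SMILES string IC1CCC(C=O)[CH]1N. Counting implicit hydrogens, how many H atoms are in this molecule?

10

Walk through each heavy atom and fill implicit hydrogens from standard valence (C 4, N 3, O 2, S 2, halogen 1):
  atom 1: I (halogen, monovalent) → 0 H
  atom 2: C, bond orders sum to 3 (valence 4) → 1 H
  atom 3: C, bond orders sum to 2 (valence 4) → 2 H
  atom 4: C, bond orders sum to 2 (valence 4) → 2 H
  atom 5: C, bond orders sum to 3 (valence 4) → 1 H
  atom 6: C, bond orders sum to 3 (valence 4) → 1 H
  atom 7: O, bond orders sum to 2 (valence 2) → 0 H
  atom 8: C with explicit H count 1
  atom 9: N, bond orders sum to 1 (valence 3) → 2 H
Total hydrogens: 10.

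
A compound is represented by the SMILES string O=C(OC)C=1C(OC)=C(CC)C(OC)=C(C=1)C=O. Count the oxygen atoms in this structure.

5

Scan the SMILES for O atoms (remember two-letter symbols like Cl and Br are single atoms).
Oxygen count: 5.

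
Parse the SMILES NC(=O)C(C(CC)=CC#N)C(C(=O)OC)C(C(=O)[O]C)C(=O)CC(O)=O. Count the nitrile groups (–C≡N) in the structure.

1

The nitrile motif appears at heavy-atom position 9 in the SMILES.
Other groups present: 1 alkene, 1 amide, 1 carboxylic acid, 2 ester, 1 ketone.
Nitrile count: 1.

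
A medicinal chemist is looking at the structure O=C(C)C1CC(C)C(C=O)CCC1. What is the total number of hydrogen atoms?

18

Walk through each heavy atom and fill implicit hydrogens from standard valence (C 4, N 3, O 2, S 2, halogen 1):
  atom 1: O, bond orders sum to 2 (valence 2) → 0 H
  atom 2: C, bond orders sum to 4 (valence 4) → 0 H
  atom 3: C, bond orders sum to 1 (valence 4) → 3 H
  atom 4: C, bond orders sum to 3 (valence 4) → 1 H
  atom 5: C, bond orders sum to 2 (valence 4) → 2 H
  atom 6: C, bond orders sum to 3 (valence 4) → 1 H
  atom 7: C, bond orders sum to 1 (valence 4) → 3 H
  atom 8: C, bond orders sum to 3 (valence 4) → 1 H
  atom 9: C, bond orders sum to 3 (valence 4) → 1 H
  atom 10: O, bond orders sum to 2 (valence 2) → 0 H
  atom 11: C, bond orders sum to 2 (valence 4) → 2 H
  atom 12: C, bond orders sum to 2 (valence 4) → 2 H
  atom 13: C, bond orders sum to 2 (valence 4) → 2 H
Total hydrogens: 18.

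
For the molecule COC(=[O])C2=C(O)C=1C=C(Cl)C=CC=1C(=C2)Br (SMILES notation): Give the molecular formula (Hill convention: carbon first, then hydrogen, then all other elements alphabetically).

Walk through each heavy atom and fill implicit hydrogens from standard valence (C 4, N 3, O 2, S 2, halogen 1):
  atom 1: C, bond orders sum to 1 (valence 4) → 3 H
  atom 2: O, bond orders sum to 2 (valence 2) → 0 H
  atom 3: C, bond orders sum to 4 (valence 4) → 0 H
  atom 4: O with explicit H count 0
  atom 5: C, bond orders sum to 4 (valence 4) → 0 H
  atom 6: C, bond orders sum to 4 (valence 4) → 0 H
  atom 7: O, bond orders sum to 1 (valence 2) → 1 H
  atom 8: C, bond orders sum to 4 (valence 4) → 0 H
  atom 9: C, bond orders sum to 3 (valence 4) → 1 H
  atom 10: C, bond orders sum to 4 (valence 4) → 0 H
  atom 11: Cl (halogen, monovalent) → 0 H
  atom 12: C, bond orders sum to 3 (valence 4) → 1 H
  atom 13: C, bond orders sum to 3 (valence 4) → 1 H
  atom 14: C, bond orders sum to 4 (valence 4) → 0 H
  atom 15: C, bond orders sum to 4 (valence 4) → 0 H
  atom 16: C, bond orders sum to 3 (valence 4) → 1 H
  atom 17: Br (halogen, monovalent) → 0 H
Totals → C:12, H:8, Br:1, Cl:1, O:3.

C12H8BrClO3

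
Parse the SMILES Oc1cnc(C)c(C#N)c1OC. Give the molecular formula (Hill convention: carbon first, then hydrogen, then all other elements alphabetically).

C8H8N2O2

Walk through each heavy atom and fill implicit hydrogens from standard valence (C 4, N 3, O 2, S 2, halogen 1); for lowercase aromatic atoms, an aromatic c carries 1 H when it has two neighbours and 0 H with three, and aromatic n carries 0 H:
  atom 1: O, bond orders sum to 1 (valence 2) → 1 H
  atom 2: aromatic c, 3 neighbours → 0 H
  atom 3: aromatic c, 2 neighbours → 1 H
  atom 4: aromatic n, 2 neighbours → 0 H
  atom 5: aromatic c, 3 neighbours → 0 H
  atom 6: C, bond orders sum to 1 (valence 4) → 3 H
  atom 7: aromatic c, 3 neighbours → 0 H
  atom 8: C, bond orders sum to 4 (valence 4) → 0 H
  atom 9: N, bond orders sum to 3 (valence 3) → 0 H
  atom 10: aromatic c, 3 neighbours → 0 H
  atom 11: O, bond orders sum to 2 (valence 2) → 0 H
  atom 12: C, bond orders sum to 1 (valence 4) → 3 H
Totals → C:8, H:8, N:2, O:2.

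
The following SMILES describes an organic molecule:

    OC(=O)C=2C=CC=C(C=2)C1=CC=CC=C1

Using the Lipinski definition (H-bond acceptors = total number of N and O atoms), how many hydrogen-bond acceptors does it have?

2

N atoms: 0; O atoms: 2.
Lipinski HBA = 0 + 2 = 2.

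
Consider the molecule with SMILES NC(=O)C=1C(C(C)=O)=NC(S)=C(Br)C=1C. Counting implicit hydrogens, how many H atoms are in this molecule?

Walk through each heavy atom and fill implicit hydrogens from standard valence (C 4, N 3, O 2, S 2, halogen 1):
  atom 1: N, bond orders sum to 1 (valence 3) → 2 H
  atom 2: C, bond orders sum to 4 (valence 4) → 0 H
  atom 3: O, bond orders sum to 2 (valence 2) → 0 H
  atom 4: C, bond orders sum to 4 (valence 4) → 0 H
  atom 5: C, bond orders sum to 4 (valence 4) → 0 H
  atom 6: C, bond orders sum to 4 (valence 4) → 0 H
  atom 7: C, bond orders sum to 1 (valence 4) → 3 H
  atom 8: O, bond orders sum to 2 (valence 2) → 0 H
  atom 9: N, bond orders sum to 3 (valence 3) → 0 H
  atom 10: C, bond orders sum to 4 (valence 4) → 0 H
  atom 11: S, bond orders sum to 1 (valence 2) → 1 H
  atom 12: C, bond orders sum to 4 (valence 4) → 0 H
  atom 13: Br (halogen, monovalent) → 0 H
  atom 14: C, bond orders sum to 4 (valence 4) → 0 H
  atom 15: C, bond orders sum to 1 (valence 4) → 3 H
Total hydrogens: 9.

9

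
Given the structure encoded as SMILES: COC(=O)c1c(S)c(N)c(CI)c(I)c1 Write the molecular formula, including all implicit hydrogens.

Walk through each heavy atom and fill implicit hydrogens from standard valence (C 4, N 3, O 2, S 2, halogen 1); for lowercase aromatic atoms, an aromatic c carries 1 H when it has two neighbours and 0 H with three, and aromatic n carries 0 H:
  atom 1: C, bond orders sum to 1 (valence 4) → 3 H
  atom 2: O, bond orders sum to 2 (valence 2) → 0 H
  atom 3: C, bond orders sum to 4 (valence 4) → 0 H
  atom 4: O, bond orders sum to 2 (valence 2) → 0 H
  atom 5: aromatic c, 3 neighbours → 0 H
  atom 6: aromatic c, 3 neighbours → 0 H
  atom 7: S, bond orders sum to 1 (valence 2) → 1 H
  atom 8: aromatic c, 3 neighbours → 0 H
  atom 9: N, bond orders sum to 1 (valence 3) → 2 H
  atom 10: aromatic c, 3 neighbours → 0 H
  atom 11: C, bond orders sum to 2 (valence 4) → 2 H
  atom 12: I (halogen, monovalent) → 0 H
  atom 13: aromatic c, 3 neighbours → 0 H
  atom 14: I (halogen, monovalent) → 0 H
  atom 15: aromatic c, 2 neighbours → 1 H
Totals → C:9, H:9, I:2, N:1, O:2, S:1.
In Hill order: C9H9I2NO2S.

C9H9I2NO2S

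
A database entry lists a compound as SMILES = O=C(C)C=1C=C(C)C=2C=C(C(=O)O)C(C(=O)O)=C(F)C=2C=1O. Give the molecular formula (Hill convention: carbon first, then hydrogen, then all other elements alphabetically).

C15H11FO6

Walk through each heavy atom and fill implicit hydrogens from standard valence (C 4, N 3, O 2, S 2, halogen 1):
  atom 1: O, bond orders sum to 2 (valence 2) → 0 H
  atom 2: C, bond orders sum to 4 (valence 4) → 0 H
  atom 3: C, bond orders sum to 1 (valence 4) → 3 H
  atom 4: C, bond orders sum to 4 (valence 4) → 0 H
  atom 5: C, bond orders sum to 3 (valence 4) → 1 H
  atom 6: C, bond orders sum to 4 (valence 4) → 0 H
  atom 7: C, bond orders sum to 1 (valence 4) → 3 H
  atom 8: C, bond orders sum to 4 (valence 4) → 0 H
  atom 9: C, bond orders sum to 3 (valence 4) → 1 H
  atom 10: C, bond orders sum to 4 (valence 4) → 0 H
  atom 11: C, bond orders sum to 4 (valence 4) → 0 H
  atom 12: O, bond orders sum to 2 (valence 2) → 0 H
  atom 13: O, bond orders sum to 1 (valence 2) → 1 H
  atom 14: C, bond orders sum to 4 (valence 4) → 0 H
  atom 15: C, bond orders sum to 4 (valence 4) → 0 H
  atom 16: O, bond orders sum to 2 (valence 2) → 0 H
  atom 17: O, bond orders sum to 1 (valence 2) → 1 H
  atom 18: C, bond orders sum to 4 (valence 4) → 0 H
  atom 19: F (halogen, monovalent) → 0 H
  atom 20: C, bond orders sum to 4 (valence 4) → 0 H
  atom 21: C, bond orders sum to 4 (valence 4) → 0 H
  atom 22: O, bond orders sum to 1 (valence 2) → 1 H
Totals → C:15, H:11, F:1, O:6.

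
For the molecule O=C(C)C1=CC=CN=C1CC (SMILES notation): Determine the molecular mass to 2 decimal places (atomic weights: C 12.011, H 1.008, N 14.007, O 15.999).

149.19 g/mol

First, the molecular formula is C9H11NO (counting implicit H from valence).
  C: 9 × 12.011 = 108.099
  H: 11 × 1.008 = 11.088
  N: 1 × 14.007 = 14.007
  O: 1 × 15.999 = 15.999
Sum: 9×12.011 + 11×1.008 + 1×14.007 + 1×15.999 = 149.193 → 149.19 g/mol.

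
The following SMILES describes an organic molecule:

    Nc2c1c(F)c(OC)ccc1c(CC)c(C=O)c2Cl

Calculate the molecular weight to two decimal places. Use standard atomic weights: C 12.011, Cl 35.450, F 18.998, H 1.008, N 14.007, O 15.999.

281.71 g/mol

First, the molecular formula is C14H13ClFNO2 (counting implicit H from valence).
  C: 14 × 12.011 = 168.154
  Cl: 1 × 35.450 = 35.450
  F: 1 × 18.998 = 18.998
  H: 13 × 1.008 = 13.104
  N: 1 × 14.007 = 14.007
  O: 2 × 15.999 = 31.998
Sum: 14×12.011 + 1×35.450 + 1×18.998 + 13×1.008 + 1×14.007 + 2×15.999 = 281.711 → 281.71 g/mol.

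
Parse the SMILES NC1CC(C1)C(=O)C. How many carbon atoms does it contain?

6

Count every carbon token in the SMILES (each C, including those in ring-closure positions and inside branches).
Carbon count: 6.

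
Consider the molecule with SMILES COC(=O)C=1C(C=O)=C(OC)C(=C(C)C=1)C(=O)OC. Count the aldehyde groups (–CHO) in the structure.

The aldehyde motif appears at heavy-atom position 7 in the SMILES.
Other groups present: 2 ester, 1 ether.
Aldehyde count: 1.

1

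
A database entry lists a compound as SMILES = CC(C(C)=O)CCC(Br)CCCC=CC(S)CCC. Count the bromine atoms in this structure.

1

Scan the SMILES for Br atoms (remember two-letter symbols like Cl and Br are single atoms).
Bromine count: 1.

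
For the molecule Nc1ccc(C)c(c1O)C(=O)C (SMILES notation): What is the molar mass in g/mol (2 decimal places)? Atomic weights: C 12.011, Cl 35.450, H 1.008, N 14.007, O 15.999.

First, the molecular formula is C9H11NO2 (counting implicit H from valence).
  C: 9 × 12.011 = 108.099
  H: 11 × 1.008 = 11.088
  N: 1 × 14.007 = 14.007
  O: 2 × 15.999 = 31.998
Sum: 9×12.011 + 11×1.008 + 1×14.007 + 2×15.999 = 165.192 → 165.19 g/mol.

165.19 g/mol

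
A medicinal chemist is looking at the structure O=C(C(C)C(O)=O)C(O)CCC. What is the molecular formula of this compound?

C8H14O4

Walk through each heavy atom and fill implicit hydrogens from standard valence (C 4, N 3, O 2, S 2, halogen 1):
  atom 1: O, bond orders sum to 2 (valence 2) → 0 H
  atom 2: C, bond orders sum to 4 (valence 4) → 0 H
  atom 3: C, bond orders sum to 3 (valence 4) → 1 H
  atom 4: C, bond orders sum to 1 (valence 4) → 3 H
  atom 5: C, bond orders sum to 4 (valence 4) → 0 H
  atom 6: O, bond orders sum to 1 (valence 2) → 1 H
  atom 7: O, bond orders sum to 2 (valence 2) → 0 H
  atom 8: C, bond orders sum to 3 (valence 4) → 1 H
  atom 9: O, bond orders sum to 1 (valence 2) → 1 H
  atom 10: C, bond orders sum to 2 (valence 4) → 2 H
  atom 11: C, bond orders sum to 2 (valence 4) → 2 H
  atom 12: C, bond orders sum to 1 (valence 4) → 3 H
Totals → C:8, H:14, O:4.
In Hill order: C8H14O4.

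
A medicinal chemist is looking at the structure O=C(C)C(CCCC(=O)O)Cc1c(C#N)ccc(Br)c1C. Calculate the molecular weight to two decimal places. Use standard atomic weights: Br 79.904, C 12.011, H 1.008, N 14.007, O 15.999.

First, the molecular formula is C16H18BrNO3 (counting implicit H from valence).
  Br: 1 × 79.904 = 79.904
  C: 16 × 12.011 = 192.176
  H: 18 × 1.008 = 18.144
  N: 1 × 14.007 = 14.007
  O: 3 × 15.999 = 47.997
Sum: 1×79.904 + 16×12.011 + 18×1.008 + 1×14.007 + 3×15.999 = 352.228 → 352.23 g/mol.

352.23 g/mol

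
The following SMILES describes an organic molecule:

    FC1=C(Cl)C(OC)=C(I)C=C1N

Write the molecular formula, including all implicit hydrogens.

Walk through each heavy atom and fill implicit hydrogens from standard valence (C 4, N 3, O 2, S 2, halogen 1):
  atom 1: F (halogen, monovalent) → 0 H
  atom 2: C, bond orders sum to 4 (valence 4) → 0 H
  atom 3: C, bond orders sum to 4 (valence 4) → 0 H
  atom 4: Cl (halogen, monovalent) → 0 H
  atom 5: C, bond orders sum to 4 (valence 4) → 0 H
  atom 6: O, bond orders sum to 2 (valence 2) → 0 H
  atom 7: C, bond orders sum to 1 (valence 4) → 3 H
  atom 8: C, bond orders sum to 4 (valence 4) → 0 H
  atom 9: I (halogen, monovalent) → 0 H
  atom 10: C, bond orders sum to 3 (valence 4) → 1 H
  atom 11: C, bond orders sum to 4 (valence 4) → 0 H
  atom 12: N, bond orders sum to 1 (valence 3) → 2 H
Totals → C:7, H:6, Cl:1, F:1, I:1, N:1, O:1.
In Hill order: C7H6ClFINO.

C7H6ClFINO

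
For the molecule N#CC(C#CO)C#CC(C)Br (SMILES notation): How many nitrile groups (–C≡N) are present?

1

The nitrile motif appears at heavy-atom position 2 in the SMILES.
Other groups present: 2 alkyne, 1 hydroxyl.
Nitrile count: 1.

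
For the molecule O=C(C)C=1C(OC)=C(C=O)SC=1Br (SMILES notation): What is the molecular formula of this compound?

Walk through each heavy atom and fill implicit hydrogens from standard valence (C 4, N 3, O 2, S 2, halogen 1):
  atom 1: O, bond orders sum to 2 (valence 2) → 0 H
  atom 2: C, bond orders sum to 4 (valence 4) → 0 H
  atom 3: C, bond orders sum to 1 (valence 4) → 3 H
  atom 4: C, bond orders sum to 4 (valence 4) → 0 H
  atom 5: C, bond orders sum to 4 (valence 4) → 0 H
  atom 6: O, bond orders sum to 2 (valence 2) → 0 H
  atom 7: C, bond orders sum to 1 (valence 4) → 3 H
  atom 8: C, bond orders sum to 4 (valence 4) → 0 H
  atom 9: C, bond orders sum to 3 (valence 4) → 1 H
  atom 10: O, bond orders sum to 2 (valence 2) → 0 H
  atom 11: S, bond orders sum to 2 (valence 2) → 0 H
  atom 12: C, bond orders sum to 4 (valence 4) → 0 H
  atom 13: Br (halogen, monovalent) → 0 H
Totals → C:8, H:7, Br:1, O:3, S:1.

C8H7BrO3S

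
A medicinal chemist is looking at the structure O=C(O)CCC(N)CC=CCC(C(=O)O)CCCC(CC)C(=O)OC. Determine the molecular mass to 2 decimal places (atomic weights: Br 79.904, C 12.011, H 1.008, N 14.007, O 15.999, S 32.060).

First, the molecular formula is C18H31NO6 (counting implicit H from valence).
  C: 18 × 12.011 = 216.198
  H: 31 × 1.008 = 31.248
  N: 1 × 14.007 = 14.007
  O: 6 × 15.999 = 95.994
Sum: 18×12.011 + 31×1.008 + 1×14.007 + 6×15.999 = 357.447 → 357.45 g/mol.

357.45 g/mol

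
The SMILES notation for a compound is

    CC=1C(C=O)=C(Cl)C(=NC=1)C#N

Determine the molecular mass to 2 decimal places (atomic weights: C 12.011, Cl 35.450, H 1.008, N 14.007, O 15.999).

First, the molecular formula is C8H5ClN2O (counting implicit H from valence).
  C: 8 × 12.011 = 96.088
  Cl: 1 × 35.450 = 35.450
  H: 5 × 1.008 = 5.040
  N: 2 × 14.007 = 28.014
  O: 1 × 15.999 = 15.999
Sum: 8×12.011 + 1×35.450 + 5×1.008 + 2×14.007 + 1×15.999 = 180.591 → 180.59 g/mol.

180.59 g/mol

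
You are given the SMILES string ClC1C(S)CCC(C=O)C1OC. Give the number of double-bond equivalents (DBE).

2

Molecular formula: C8H13ClO2S.
DoU = (2C + 2 + N − H − X) / 2, where X is the halogen count and O/S are ignored.
    = (2·8 + 2 + 0 − 13 − 1) / 2 = 4 / 2 = 2.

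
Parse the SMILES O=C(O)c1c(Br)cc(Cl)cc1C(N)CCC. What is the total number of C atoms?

Count every carbon token in the SMILES (each C, including those in ring-closure positions and inside branches).
Carbon count: 11.

11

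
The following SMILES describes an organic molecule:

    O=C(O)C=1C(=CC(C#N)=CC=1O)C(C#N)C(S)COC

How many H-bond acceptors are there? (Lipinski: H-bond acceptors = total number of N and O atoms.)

6

N atoms: 2; O atoms: 4.
Lipinski HBA = 2 + 4 = 6.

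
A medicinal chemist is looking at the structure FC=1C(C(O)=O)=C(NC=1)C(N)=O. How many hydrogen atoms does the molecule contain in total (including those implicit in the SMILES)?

5

Walk through each heavy atom and fill implicit hydrogens from standard valence (C 4, N 3, O 2, S 2, halogen 1):
  atom 1: F (halogen, monovalent) → 0 H
  atom 2: C, bond orders sum to 4 (valence 4) → 0 H
  atom 3: C, bond orders sum to 4 (valence 4) → 0 H
  atom 4: C, bond orders sum to 4 (valence 4) → 0 H
  atom 5: O, bond orders sum to 1 (valence 2) → 1 H
  atom 6: O, bond orders sum to 2 (valence 2) → 0 H
  atom 7: C, bond orders sum to 4 (valence 4) → 0 H
  atom 8: N, bond orders sum to 2 (valence 3) → 1 H
  atom 9: C, bond orders sum to 3 (valence 4) → 1 H
  atom 10: C, bond orders sum to 4 (valence 4) → 0 H
  atom 11: N, bond orders sum to 1 (valence 3) → 2 H
  atom 12: O, bond orders sum to 2 (valence 2) → 0 H
Total hydrogens: 5.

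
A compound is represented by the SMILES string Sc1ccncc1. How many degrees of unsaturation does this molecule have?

4

Molecular formula: C5H5NS.
DoU = (2C + 2 + N − H − X) / 2, where X is the halogen count and O/S are ignored.
    = (2·5 + 2 + 1 − 5 − 0) / 2 = 8 / 2 = 4.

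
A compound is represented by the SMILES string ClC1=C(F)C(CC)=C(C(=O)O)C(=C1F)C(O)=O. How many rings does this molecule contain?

In SMILES, each pair of matching ring-closure digits denotes one ring-closing bond; the number of such bonds equals the number of independent rings.
Ring-closure bonds here: 1.

1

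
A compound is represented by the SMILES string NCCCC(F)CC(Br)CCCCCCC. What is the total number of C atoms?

Count every carbon token in the SMILES (each C, including those in ring-closure positions and inside branches).
Carbon count: 13.

13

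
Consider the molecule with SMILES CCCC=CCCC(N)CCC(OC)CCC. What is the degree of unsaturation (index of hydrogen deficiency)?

1

Molecular formula: C15H31NO.
DoU = (2C + 2 + N − H − X) / 2, where X is the halogen count and O/S are ignored.
    = (2·15 + 2 + 1 − 31 − 0) / 2 = 2 / 2 = 1.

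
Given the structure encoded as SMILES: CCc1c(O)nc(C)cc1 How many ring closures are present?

1

In SMILES, each pair of matching ring-closure digits denotes one ring-closing bond; the number of such bonds equals the number of independent rings.
Ring-closure bonds here: 1.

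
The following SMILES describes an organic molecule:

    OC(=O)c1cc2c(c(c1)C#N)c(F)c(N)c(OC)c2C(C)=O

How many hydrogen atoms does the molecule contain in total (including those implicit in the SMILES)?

Walk through each heavy atom and fill implicit hydrogens from standard valence (C 4, N 3, O 2, S 2, halogen 1); for lowercase aromatic atoms, an aromatic c carries 1 H when it has two neighbours and 0 H with three, and aromatic n carries 0 H:
  atom 1: O, bond orders sum to 1 (valence 2) → 1 H
  atom 2: C, bond orders sum to 4 (valence 4) → 0 H
  atom 3: O, bond orders sum to 2 (valence 2) → 0 H
  atom 4: aromatic c, 3 neighbours → 0 H
  atom 5: aromatic c, 2 neighbours → 1 H
  atom 6: aromatic c, 3 neighbours → 0 H
  atom 7: aromatic c, 3 neighbours → 0 H
  atom 8: aromatic c, 3 neighbours → 0 H
  atom 9: aromatic c, 2 neighbours → 1 H
  atom 10: C, bond orders sum to 4 (valence 4) → 0 H
  atom 11: N, bond orders sum to 3 (valence 3) → 0 H
  atom 12: aromatic c, 3 neighbours → 0 H
  atom 13: F (halogen, monovalent) → 0 H
  atom 14: aromatic c, 3 neighbours → 0 H
  atom 15: N, bond orders sum to 1 (valence 3) → 2 H
  atom 16: aromatic c, 3 neighbours → 0 H
  atom 17: O, bond orders sum to 2 (valence 2) → 0 H
  atom 18: C, bond orders sum to 1 (valence 4) → 3 H
  atom 19: aromatic c, 3 neighbours → 0 H
  atom 20: C, bond orders sum to 4 (valence 4) → 0 H
  atom 21: C, bond orders sum to 1 (valence 4) → 3 H
  atom 22: O, bond orders sum to 2 (valence 2) → 0 H
Total hydrogens: 11.

11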